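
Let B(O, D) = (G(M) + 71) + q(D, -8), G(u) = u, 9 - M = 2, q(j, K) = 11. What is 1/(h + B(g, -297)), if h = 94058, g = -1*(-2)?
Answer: 1/94147 ≈ 1.0622e-5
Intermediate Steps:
g = 2
M = 7 (M = 9 - 1*2 = 9 - 2 = 7)
B(O, D) = 89 (B(O, D) = (7 + 71) + 11 = 78 + 11 = 89)
1/(h + B(g, -297)) = 1/(94058 + 89) = 1/94147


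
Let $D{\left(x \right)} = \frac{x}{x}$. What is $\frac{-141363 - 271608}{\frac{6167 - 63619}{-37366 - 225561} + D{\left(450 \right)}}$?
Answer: $- \frac{36193742039}{106793} \approx -3.3892 \cdot 10^{5}$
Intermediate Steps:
$D{\left(x \right)} = 1$
$\frac{-141363 - 271608}{\frac{6167 - 63619}{-37366 - 225561} + D{\left(450 \right)}} = \frac{-141363 - 271608}{\frac{6167 - 63619}{-37366 - 225561} + 1} = - \frac{412971}{- \frac{57452}{-262927} + 1} = - \frac{412971}{\left(-57452\right) \left(- \frac{1}{262927}\right) + 1} = - \frac{412971}{\frac{57452}{262927} + 1} = - \frac{412971}{\frac{320379}{262927}} = \left(-412971\right) \frac{262927}{320379} = - \frac{36193742039}{106793}$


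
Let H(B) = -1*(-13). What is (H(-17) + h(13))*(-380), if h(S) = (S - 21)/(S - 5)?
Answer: -4560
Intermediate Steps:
h(S) = (-21 + S)/(-5 + S)
H(B) = 13
(H(-17) + h(13))*(-380) = (13 + (-21 + 13)/(-5 + 13))*(-380) = (13 - 8/8)*(-380) = (13 + (1/8)*(-8))*(-380) = (13 - 1)*(-380) = 12*(-380) = -4560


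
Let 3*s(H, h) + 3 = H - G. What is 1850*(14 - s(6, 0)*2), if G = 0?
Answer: 22200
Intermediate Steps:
s(H, h) = -1 + H/3 (s(H, h) = -1 + (H - 1*0)/3 = -1 + (H + 0)/3 = -1 + H/3)
1850*(14 - s(6, 0)*2) = 1850*(14 - (-1 + (1/3)*6)*2) = 1850*(14 - (-1 + 2)*2) = 1850*(14 - 2) = 1850*12 = 22200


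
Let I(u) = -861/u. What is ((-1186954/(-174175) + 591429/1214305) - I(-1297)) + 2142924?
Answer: 117568692483690043598/54863508133475 ≈ 2.1429e+6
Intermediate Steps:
((-1186954/(-174175) + 591429/1214305) - I(-1297)) + 2142924 = ((-1186954/(-174175) + 591429/1214305) - (-861)/(-1297)) + 2142924 = ((-1186954*(-1/174175) + 591429*(1/1214305)) - (-861)*(-1)/1297) + 2142924 = ((1186954/174175 + 591429/1214305) - 1*861/1297) + 2142924 = (308867264609/42300314675 - 861/1297) + 2142924 = 364180271262698/54863508133475 + 2142924 = 117568692483690043598/54863508133475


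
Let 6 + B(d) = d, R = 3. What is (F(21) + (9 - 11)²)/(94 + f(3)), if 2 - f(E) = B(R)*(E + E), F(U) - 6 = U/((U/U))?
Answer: 31/114 ≈ 0.27193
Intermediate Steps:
B(d) = -6 + d
F(U) = 6 + U (F(U) = 6 + U/((U/U)) = 6 + U/1 = 6 + U*1 = 6 + U)
f(E) = 2 + 6*E (f(E) = 2 - (-6 + 3)*(E + E) = 2 - (-3)*2*E = 2 - (-6)*E = 2 + 6*E)
(F(21) + (9 - 11)²)/(94 + f(3)) = ((6 + 21) + (9 - 11)²)/(94 + (2 + 6*3)) = (27 + (-2)²)/(94 + (2 + 18)) = (27 + 4)/(94 + 20) = 31/114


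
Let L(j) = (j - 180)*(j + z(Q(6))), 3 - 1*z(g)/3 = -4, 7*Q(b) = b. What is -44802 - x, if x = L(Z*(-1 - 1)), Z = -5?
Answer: -39532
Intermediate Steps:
Q(b) = b/7
z(g) = 21 (z(g) = 9 - 3*(-4) = 9 + 12 = 21)
L(j) = (-180 + j)*(21 + j) (L(j) = (j - 180)*(j + 21) = (-180 + j)*(21 + j))
x = -5270 (x = -3780 + (-5*(-1 - 1))² - (-795)*(-1 - 1) = -3780 + (-5*(-2))² - (-795)*(-2) = -3780 + 10² - 159*10 = -3780 + 100 - 1590 = -5270)
-44802 - x = -44802 - 1*(-5270) = -44802 + 5270 = -39532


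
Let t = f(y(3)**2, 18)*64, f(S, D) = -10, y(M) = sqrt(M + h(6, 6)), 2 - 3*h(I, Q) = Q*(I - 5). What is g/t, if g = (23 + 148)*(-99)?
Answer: 16929/640 ≈ 26.452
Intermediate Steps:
h(I, Q) = 2/3 - Q*(-5 + I)/3 (h(I, Q) = 2/3 - Q*(I - 5)/3 = 2/3 - Q*(-5 + I)/3)
y(M) = sqrt(-4/3 + M) (y(M) = sqrt(M + (2/3 + (5/3)*6 - 1/3*6*6)) = sqrt(M + (2/3 + 10 - 12)) = sqrt(M - 4/3) = sqrt(-4/3 + M))
g = -16929 (g = 171*(-99) = -16929)
t = -640 (t = -10*64 = -640)
g/t = -16929/(-640) = -16929*(-1/640) = 16929/640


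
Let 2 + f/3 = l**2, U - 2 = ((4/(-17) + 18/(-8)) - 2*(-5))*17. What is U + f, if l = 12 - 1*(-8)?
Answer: 5295/4 ≈ 1323.8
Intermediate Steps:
l = 20 (l = 12 + 8 = 20)
U = 519/4 (U = 2 + ((4/(-17) + 18/(-8)) - 2*(-5))*17 = 2 + ((4*(-1/17) + 18*(-1/8)) + 10)*17 = 2 + ((-4/17 - 9/4) + 10)*17 = 2 + (-169/68 + 10)*17 = 2 + (511/68)*17 = 2 + 511/4 = 519/4 ≈ 129.75)
f = 1194 (f = -6 + 3*20**2 = -6 + 3*400 = -6 + 1200 = 1194)
U + f = 519/4 + 1194 = 5295/4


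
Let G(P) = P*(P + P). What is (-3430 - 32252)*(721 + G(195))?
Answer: -2739342822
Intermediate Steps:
G(P) = 2*P² (G(P) = P*(2*P) = 2*P²)
(-3430 - 32252)*(721 + G(195)) = (-3430 - 32252)*(721 + 2*195²) = -35682*(721 + 2*38025) = -35682*(721 + 76050) = -35682*76771 = -2739342822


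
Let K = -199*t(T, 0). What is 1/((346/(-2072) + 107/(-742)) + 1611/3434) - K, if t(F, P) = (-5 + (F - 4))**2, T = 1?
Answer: 27104786868/2127145 ≈ 12742.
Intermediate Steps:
t(F, P) = (-9 + F)**2 (t(F, P) = (-5 + (-4 + F))**2 = (-9 + F)**2)
K = -12736 (K = -199*(-9 + 1)**2 = -199*(-8)**2 = -199*64 = -12736)
1/((346/(-2072) + 107/(-742)) + 1611/3434) - K = 1/((346/(-2072) + 107/(-742)) + 1611/3434) - 1*(-12736) = 1/((346*(-1/2072) + 107*(-1/742)) + 1611*(1/3434)) + 12736 = 1/((-173/1036 - 107/742) + 1611/3434) + 12736 = 1/(-2441/7844 + 1611/3434) + 12736 = 1/(2127145/13468148) + 12736 = 13468148/2127145 + 12736 = 27104786868/2127145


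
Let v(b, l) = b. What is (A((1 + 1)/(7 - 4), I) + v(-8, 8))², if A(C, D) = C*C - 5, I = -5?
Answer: 12769/81 ≈ 157.64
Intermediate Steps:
A(C, D) = -5 + C² (A(C, D) = C² - 5 = -5 + C²)
(A((1 + 1)/(7 - 4), I) + v(-8, 8))² = ((-5 + ((1 + 1)/(7 - 4))²) - 8)² = ((-5 + (2/3)²) - 8)² = ((-5 + (2*(⅓))²) - 8)² = ((-5 + (⅔)²) - 8)² = ((-5 + 4/9) - 8)² = (-41/9 - 8)² = (-113/9)² = 12769/81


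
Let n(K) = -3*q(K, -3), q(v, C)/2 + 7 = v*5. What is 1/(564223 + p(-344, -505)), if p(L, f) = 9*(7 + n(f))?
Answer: 1/701014 ≈ 1.4265e-6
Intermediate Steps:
q(v, C) = -14 + 10*v (q(v, C) = -14 + 2*(v*5) = -14 + 2*(5*v) = -14 + 10*v)
n(K) = 42 - 30*K (n(K) = -3*(-14 + 10*K) = 42 - 30*K)
p(L, f) = 441 - 270*f (p(L, f) = 9*(7 + (42 - 30*f)) = 9*(49 - 30*f) = 441 - 270*f)
1/(564223 + p(-344, -505)) = 1/(564223 + (441 - 270*(-505))) = 1/(564223 + (441 + 136350)) = 1/(564223 + 136791) = 1/701014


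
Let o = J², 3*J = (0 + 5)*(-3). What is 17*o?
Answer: 425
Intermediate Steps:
J = -5 (J = ((0 + 5)*(-3))/3 = (5*(-3))/3 = (⅓)*(-15) = -5)
o = 25 (o = (-5)² = 25)
17*o = 17*25 = 425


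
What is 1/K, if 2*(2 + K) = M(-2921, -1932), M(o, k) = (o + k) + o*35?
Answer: -1/53546 ≈ -1.8676e-5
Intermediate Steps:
M(o, k) = k + 36*o (M(o, k) = (k + o) + 35*o = k + 36*o)
K = -53546 (K = -2 + (-1932 + 36*(-2921))/2 = -2 + (-1932 - 105156)/2 = -2 + (1/2)*(-107088) = -2 - 53544 = -53546)
1/K = 1/(-53546) = -1/53546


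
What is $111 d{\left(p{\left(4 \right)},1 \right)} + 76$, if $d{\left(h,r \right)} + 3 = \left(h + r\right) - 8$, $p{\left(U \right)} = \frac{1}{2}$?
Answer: $- \frac{1957}{2} \approx -978.5$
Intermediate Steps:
$p{\left(U \right)} = \frac{1}{2}$
$d{\left(h,r \right)} = -11 + h + r$ ($d{\left(h,r \right)} = -3 - \left(8 - h - r\right) = -3 + \left(-8 + h + r\right) = -11 + h + r$)
$111 d{\left(p{\left(4 \right)},1 \right)} + 76 = 111 \left(-11 + \frac{1}{2} + 1\right) + 76 = 111 \left(- \frac{19}{2}\right) + 76 = - \frac{2109}{2} + 76 = - \frac{1957}{2}$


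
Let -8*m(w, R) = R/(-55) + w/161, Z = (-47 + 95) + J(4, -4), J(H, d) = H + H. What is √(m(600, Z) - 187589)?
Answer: I*√14709072316015/8855 ≈ 433.12*I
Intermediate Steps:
J(H, d) = 2*H
Z = 56 (Z = (-47 + 95) + 2*4 = 48 + 8 = 56)
m(w, R) = -w/1288 + R/440 (m(w, R) = -(R/(-55) + w/161)/8 = -(R*(-1/55) + w*(1/161))/8 = -(-R/55 + w/161)/8 = -w/1288 + R/440)
√(m(600, Z) - 187589) = √((-1/1288*600 + (1/440)*56) - 187589) = √((-75/161 + 7/55) - 187589) = √(-2998/8855 - 187589) = √(-1661103593/8855) = I*√14709072316015/8855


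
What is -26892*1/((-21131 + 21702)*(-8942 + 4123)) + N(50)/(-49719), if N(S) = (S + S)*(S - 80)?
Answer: 3197330116/45603078877 ≈ 0.070112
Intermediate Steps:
N(S) = 2*S*(-80 + S) (N(S) = (2*S)*(-80 + S) = 2*S*(-80 + S))
-26892*1/((-21131 + 21702)*(-8942 + 4123)) + N(50)/(-49719) = -26892*1/((-21131 + 21702)*(-8942 + 4123)) + (2*50*(-80 + 50))/(-49719) = -26892/((-4819*571)) + (2*50*(-30))*(-1/49719) = -26892/(-2751649) - 3000*(-1/49719) = -26892*(-1/2751649) + 1000/16573 = 26892/2751649 + 1000/16573 = 3197330116/45603078877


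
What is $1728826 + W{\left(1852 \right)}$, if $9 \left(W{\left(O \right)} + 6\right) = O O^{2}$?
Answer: $\frac{6367741588}{9} \approx 7.0753 \cdot 10^{8}$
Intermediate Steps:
$W{\left(O \right)} = -6 + \frac{O^{3}}{9}$ ($W{\left(O \right)} = -6 + \frac{O O^{2}}{9} = -6 + \frac{O^{3}}{9}$)
$1728826 + W{\left(1852 \right)} = 1728826 - \left(6 - \frac{1852^{3}}{9}\right) = 1728826 + \left(-6 + \frac{1}{9} \cdot 6352182208\right) = 1728826 + \left(-6 + \frac{6352182208}{9}\right) = 1728826 + \frac{6352182154}{9} = \frac{6367741588}{9}$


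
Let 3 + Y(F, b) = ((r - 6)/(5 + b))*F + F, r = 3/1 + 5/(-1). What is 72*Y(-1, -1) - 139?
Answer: -283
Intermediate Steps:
r = -2 (r = 3*1 + 5*(-1) = 3 - 5 = -2)
Y(F, b) = -3 + F - 8*F/(5 + b) (Y(F, b) = -3 + (((-2 - 6)/(5 + b))*F + F) = -3 + ((-8/(5 + b))*F + F) = -3 + (-8*F/(5 + b) + F) = -3 + (F - 8*F/(5 + b)) = -3 + F - 8*F/(5 + b))
72*Y(-1, -1) - 139 = 72*((-15 - 3*(-1) - 3*(-1) - 1*(-1))/(5 - 1)) - 139 = 72*((-15 + 3 + 3 + 1)/4) - 139 = 72*((¼)*(-8)) - 139 = 72*(-2) - 139 = -144 - 139 = -283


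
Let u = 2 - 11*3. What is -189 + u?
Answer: -220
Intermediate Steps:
u = -31 (u = 2 - 33 = -31)
-189 + u = -189 - 31 = -220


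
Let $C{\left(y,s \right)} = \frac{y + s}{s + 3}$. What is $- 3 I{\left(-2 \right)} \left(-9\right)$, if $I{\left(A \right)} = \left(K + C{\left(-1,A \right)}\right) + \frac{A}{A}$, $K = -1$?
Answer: $-81$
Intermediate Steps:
$C{\left(y,s \right)} = \frac{s + y}{3 + s}$
$I{\left(A \right)} = \frac{-1 + A}{3 + A}$ ($I{\left(A \right)} = \left(-1 + \frac{A - 1}{3 + A}\right) + \frac{A}{A} = \left(-1 + \frac{-1 + A}{3 + A}\right) + 1 = \frac{-1 + A}{3 + A}$)
$- 3 I{\left(-2 \right)} \left(-9\right) = - 3 \frac{-1 - 2}{3 - 2} \left(-9\right) = - 3 \cdot 1^{-1} \left(-3\right) \left(-9\right) = - 3 \cdot 1 \left(-3\right) \left(-9\right) = \left(-3\right) \left(-3\right) \left(-9\right) = 9 \left(-9\right) = -81$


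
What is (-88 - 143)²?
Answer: 53361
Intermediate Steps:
(-88 - 143)² = (-231)² = 53361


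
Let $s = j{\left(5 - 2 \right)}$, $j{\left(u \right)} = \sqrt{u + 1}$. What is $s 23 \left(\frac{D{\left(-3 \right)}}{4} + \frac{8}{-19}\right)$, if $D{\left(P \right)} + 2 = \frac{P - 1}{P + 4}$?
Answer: $- \frac{1679}{19} \approx -88.368$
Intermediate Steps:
$D{\left(P \right)} = -2 + \frac{-1 + P}{4 + P}$ ($D{\left(P \right)} = -2 + \frac{P - 1}{P + 4} = -2 + \frac{-1 + P}{4 + P}$)
$j{\left(u \right)} = \sqrt{1 + u}$
$s = 2$ ($s = \sqrt{1 + \left(5 - 2\right)} = \sqrt{1 + 3} = \sqrt{4} = 2$)
$s 23 \left(\frac{D{\left(-3 \right)}}{4} + \frac{8}{-19}\right) = 2 \cdot 23 \left(\frac{\frac{1}{4 - 3} \left(-9 - -3\right)}{4} + \frac{8}{-19}\right) = 46 \left(\frac{-9 + 3}{1} \cdot \frac{1}{4} + 8 \left(- \frac{1}{19}\right)\right) = 46 \left(1 \left(-6\right) \frac{1}{4} - \frac{8}{19}\right) = 46 \left(\left(-6\right) \frac{1}{4} - \frac{8}{19}\right) = 46 \left(- \frac{3}{2} - \frac{8}{19}\right) = 46 \left(- \frac{73}{38}\right) = - \frac{1679}{19}$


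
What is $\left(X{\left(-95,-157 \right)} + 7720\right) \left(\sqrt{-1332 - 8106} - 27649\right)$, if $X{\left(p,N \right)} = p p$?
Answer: $-462982505 + 184195 i \sqrt{78} \approx -4.6298 \cdot 10^{8} + 1.6268 \cdot 10^{6} i$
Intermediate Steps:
$X{\left(p,N \right)} = p^{2}$
$\left(X{\left(-95,-157 \right)} + 7720\right) \left(\sqrt{-1332 - 8106} - 27649\right) = \left(\left(-95\right)^{2} + 7720\right) \left(\sqrt{-1332 - 8106} - 27649\right) = \left(9025 + 7720\right) \left(\sqrt{-9438} - 27649\right) = 16745 \left(11 i \sqrt{78} - 27649\right) = 16745 \left(-27649 + 11 i \sqrt{78}\right) = -462982505 + 184195 i \sqrt{78}$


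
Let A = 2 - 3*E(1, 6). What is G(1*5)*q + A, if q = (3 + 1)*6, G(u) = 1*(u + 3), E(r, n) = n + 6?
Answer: 158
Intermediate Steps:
E(r, n) = 6 + n
G(u) = 3 + u (G(u) = 1*(3 + u) = 3 + u)
q = 24 (q = 4*6 = 24)
A = -34 (A = 2 - 3*(6 + 6) = 2 - 3*12 = 2 - 36 = -34)
G(1*5)*q + A = (3 + 1*5)*24 - 34 = (3 + 5)*24 - 34 = 8*24 - 34 = 192 - 34 = 158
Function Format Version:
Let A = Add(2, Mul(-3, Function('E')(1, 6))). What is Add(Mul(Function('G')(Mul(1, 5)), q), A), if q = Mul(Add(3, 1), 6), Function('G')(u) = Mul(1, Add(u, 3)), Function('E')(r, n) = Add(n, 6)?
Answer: 158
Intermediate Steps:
Function('E')(r, n) = Add(6, n)
Function('G')(u) = Add(3, u) (Function('G')(u) = Mul(1, Add(3, u)) = Add(3, u))
q = 24 (q = Mul(4, 6) = 24)
A = -34 (A = Add(2, Mul(-3, Add(6, 6))) = Add(2, Mul(-3, 12)) = Add(2, -36) = -34)
Add(Mul(Function('G')(Mul(1, 5)), q), A) = Add(Mul(Add(3, Mul(1, 5)), 24), -34) = Add(Mul(Add(3, 5), 24), -34) = Add(Mul(8, 24), -34) = Add(192, -34) = 158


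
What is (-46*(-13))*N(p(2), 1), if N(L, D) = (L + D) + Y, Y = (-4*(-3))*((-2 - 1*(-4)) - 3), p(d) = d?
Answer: -5382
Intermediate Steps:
Y = -12 (Y = 12*((-2 + 4) - 3) = 12*(2 - 3) = 12*(-1) = -12)
N(L, D) = -12 + D + L (N(L, D) = (L + D) - 12 = (D + L) - 12 = -12 + D + L)
(-46*(-13))*N(p(2), 1) = (-46*(-13))*(-12 + 1 + 2) = 598*(-9) = -5382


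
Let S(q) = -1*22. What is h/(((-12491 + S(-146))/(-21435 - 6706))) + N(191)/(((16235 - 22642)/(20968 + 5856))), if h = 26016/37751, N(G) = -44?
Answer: 4358278666880/23461453729 ≈ 185.76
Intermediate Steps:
S(q) = -22
h = 26016/37751 (h = 26016*(1/37751) = 26016/37751 ≈ 0.68915)
h/(((-12491 + S(-146))/(-21435 - 6706))) + N(191)/(((16235 - 22642)/(20968 + 5856))) = 26016/(37751*(((-12491 - 22)/(-21435 - 6706)))) - 44*(20968 + 5856)/(16235 - 22642) = 26016/(37751*((-12513/(-28141)))) - 44/((-6407/26824)) = 26016/(37751*((-12513*(-1/28141)))) - 44/((-6407*1/26824)) = 26016/(37751*(12513/28141)) - 44/(-6407/26824) = (26016/37751)*(28141/12513) - 44*(-26824/6407) = 244038752/157459421 + 1180256/6407 = 4358278666880/23461453729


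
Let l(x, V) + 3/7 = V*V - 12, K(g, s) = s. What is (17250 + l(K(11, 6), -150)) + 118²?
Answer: 375631/7 ≈ 53662.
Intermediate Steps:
l(x, V) = -87/7 + V² (l(x, V) = -3/7 + (V*V - 12) = -3/7 + (V² - 12) = -3/7 + (-12 + V²) = -87/7 + V²)
(17250 + l(K(11, 6), -150)) + 118² = (17250 + (-87/7 + (-150)²)) + 118² = (17250 + (-87/7 + 22500)) + 13924 = (17250 + 157413/7) + 13924 = 278163/7 + 13924 = 375631/7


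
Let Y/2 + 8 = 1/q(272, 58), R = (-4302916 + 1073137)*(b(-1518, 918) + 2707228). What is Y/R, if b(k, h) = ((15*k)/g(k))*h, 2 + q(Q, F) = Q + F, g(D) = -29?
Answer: 76067/52657171562204832 ≈ 1.4446e-12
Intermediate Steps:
q(Q, F) = -2 + F + Q (q(Q, F) = -2 + (Q + F) = -2 + (F + Q) = -2 + F + Q)
b(k, h) = -15*h*k/29 (b(k, h) = ((15*k)/(-29))*h = ((15*k)*(-1/29))*h = (-15*k/29)*h = -15*h*k/29)
R = -321080314403688/29 (R = (-4302916 + 1073137)*(-15/29*918*(-1518) + 2707228) = -3229779*(20902860/29 + 2707228) = -3229779*99412472/29 = -321080314403688/29 ≈ -1.1072e+13)
Y = -2623/164 (Y = -16 + 2/(-2 + 58 + 272) = -16 + 2/328 = -16 + 2*(1/328) = -16 + 1/164 = -2623/164 ≈ -15.994)
Y/R = -2623/(164*(-321080314403688/29)) = -2623/164*(-29/321080314403688) = 76067/52657171562204832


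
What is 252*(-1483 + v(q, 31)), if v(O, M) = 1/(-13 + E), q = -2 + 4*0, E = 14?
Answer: -373464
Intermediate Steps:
q = -2 (q = -2 + 0 = -2)
v(O, M) = 1 (v(O, M) = 1/(-13 + 14) = 1/1 = 1)
252*(-1483 + v(q, 31)) = 252*(-1483 + 1) = 252*(-1482) = -373464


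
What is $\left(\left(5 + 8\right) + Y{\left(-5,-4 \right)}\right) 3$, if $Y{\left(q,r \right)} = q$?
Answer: $24$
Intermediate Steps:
$\left(\left(5 + 8\right) + Y{\left(-5,-4 \right)}\right) 3 = \left(\left(5 + 8\right) - 5\right) 3 = \left(13 - 5\right) 3 = 8 \cdot 3 = 24$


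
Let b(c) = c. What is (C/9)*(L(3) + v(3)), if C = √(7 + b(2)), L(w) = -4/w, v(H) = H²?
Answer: 23/9 ≈ 2.5556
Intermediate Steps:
C = 3 (C = √(7 + 2) = √9 = 3)
(C/9)*(L(3) + v(3)) = (3/9)*(-4/3 + 3²) = (3*(⅑))*(-4*⅓ + 9) = (-4/3 + 9)/3 = (⅓)*(23/3) = 23/9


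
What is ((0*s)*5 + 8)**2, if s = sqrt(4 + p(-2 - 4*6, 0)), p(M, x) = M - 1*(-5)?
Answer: 64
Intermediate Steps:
p(M, x) = 5 + M (p(M, x) = M + 5 = 5 + M)
s = I*sqrt(17) (s = sqrt(4 + (5 + (-2 - 4*6))) = sqrt(4 + (5 + (-2 - 24))) = sqrt(4 + (5 - 26)) = sqrt(4 - 21) = sqrt(-17) = I*sqrt(17) ≈ 4.1231*I)
((0*s)*5 + 8)**2 = ((0*(I*sqrt(17)))*5 + 8)**2 = (0*5 + 8)**2 = (0 + 8)**2 = 8**2 = 64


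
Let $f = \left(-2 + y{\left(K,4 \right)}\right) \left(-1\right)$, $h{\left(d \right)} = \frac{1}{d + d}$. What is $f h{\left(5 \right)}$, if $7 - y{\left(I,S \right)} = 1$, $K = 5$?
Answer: $- \frac{2}{5} \approx -0.4$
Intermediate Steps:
$y{\left(I,S \right)} = 6$ ($y{\left(I,S \right)} = 7 - 1 = 6$)
$h{\left(d \right)} = \frac{1}{2 d}$
$f = -4$ ($f = \left(-2 + 6\right) \left(-1\right) = 4 \left(-1\right) = -4$)
$f h{\left(5 \right)} = - 4 \frac{1}{2 \cdot 5} = - 4 \cdot \frac{1}{2} \cdot \frac{1}{5} = \left(-4\right) \frac{1}{10} = - \frac{2}{5}$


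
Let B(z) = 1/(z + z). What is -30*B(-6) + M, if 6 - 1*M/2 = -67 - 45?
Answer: 477/2 ≈ 238.50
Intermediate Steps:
M = 236 (M = 12 - 2*(-67 - 45) = 12 - 2*(-112) = 12 + 224 = 236)
B(z) = 1/(2*z)
-30*B(-6) + M = -15/(-6) + 236 = -15*(-1)/6 + 236 = -30*(-1/12) + 236 = 5/2 + 236 = 477/2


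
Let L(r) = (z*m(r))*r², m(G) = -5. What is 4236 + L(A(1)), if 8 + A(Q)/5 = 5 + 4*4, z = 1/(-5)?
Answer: 8461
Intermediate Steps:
z = -⅕ ≈ -0.20000
A(Q) = 65 (A(Q) = -40 + 5*(5 + 4*4) = -40 + 5*(5 + 16) = -40 + 5*21 = -40 + 105 = 65)
L(r) = r² (L(r) = (-⅕*(-5))*r² = 1*r² = r²)
4236 + L(A(1)) = 4236 + 65² = 4236 + 4225 = 8461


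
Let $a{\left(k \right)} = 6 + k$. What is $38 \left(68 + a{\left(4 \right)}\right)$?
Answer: $2964$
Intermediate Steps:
$38 \left(68 + a{\left(4 \right)}\right) = 38 \left(68 + \left(6 + 4\right)\right) = 38 \left(68 + 10\right) = 38 \cdot 78 = 2964$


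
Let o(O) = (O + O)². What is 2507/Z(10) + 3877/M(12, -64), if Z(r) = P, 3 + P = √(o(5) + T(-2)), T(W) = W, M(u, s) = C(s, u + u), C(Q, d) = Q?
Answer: 136291/5696 + 17549*√2/89 ≈ 302.78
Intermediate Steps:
M(u, s) = s
o(O) = 4*O² (o(O) = (2*O)² = 4*O²)
P = -3 + 7*√2 (P = -3 + √(4*5² - 2) = -3 + √(4*25 - 2) = -3 + √(100 - 2) = -3 + √98 = -3 + 7*√2 ≈ 6.8995)
Z(r) = -3 + 7*√2
2507/Z(10) + 3877/M(12, -64) = 2507/(-3 + 7*√2) + 3877/(-64) = 2507/(-3 + 7*√2) + 3877*(-1/64) = 2507/(-3 + 7*√2) - 3877/64 = -3877/64 + 2507/(-3 + 7*√2)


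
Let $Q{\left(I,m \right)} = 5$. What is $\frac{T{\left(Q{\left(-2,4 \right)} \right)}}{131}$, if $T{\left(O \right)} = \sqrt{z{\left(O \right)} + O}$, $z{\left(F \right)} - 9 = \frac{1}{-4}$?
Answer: $\frac{\sqrt{55}}{262} \approx 0.028306$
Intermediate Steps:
$z{\left(F \right)} = \frac{35}{4}$ ($z{\left(F \right)} = 9 + \frac{1}{-4} = 9 - \frac{1}{4} = \frac{35}{4}$)
$T{\left(O \right)} = \sqrt{\frac{35}{4} + O}$
$\frac{T{\left(Q{\left(-2,4 \right)} \right)}}{131} = \frac{\frac{1}{2} \sqrt{35 + 4 \cdot 5}}{131} = \frac{\sqrt{35 + 20}}{2} \cdot \frac{1}{131} = \frac{\sqrt{55}}{2} \cdot \frac{1}{131} = \frac{\sqrt{55}}{262}$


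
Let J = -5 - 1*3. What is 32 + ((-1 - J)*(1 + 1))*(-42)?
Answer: -556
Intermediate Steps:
J = -8 (J = -5 - 3 = -8)
32 + ((-1 - J)*(1 + 1))*(-42) = 32 + ((-1 - 1*(-8))*(1 + 1))*(-42) = 32 + ((-1 + 8)*2)*(-42) = 32 + (7*2)*(-42) = 32 + 14*(-42) = 32 - 588 = -556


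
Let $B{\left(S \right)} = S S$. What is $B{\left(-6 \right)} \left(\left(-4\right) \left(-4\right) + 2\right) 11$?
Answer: $7128$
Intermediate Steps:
$B{\left(S \right)} = S^{2}$
$B{\left(-6 \right)} \left(\left(-4\right) \left(-4\right) + 2\right) 11 = \left(-6\right)^{2} \left(\left(-4\right) \left(-4\right) + 2\right) 11 = 36 \left(16 + 2\right) 11 = 36 \cdot 18 \cdot 11 = 648 \cdot 11 = 7128$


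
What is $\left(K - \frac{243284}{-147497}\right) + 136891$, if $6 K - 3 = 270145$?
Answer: $\frac{80496775111}{442491} \approx 1.8192 \cdot 10^{5}$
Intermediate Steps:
$K = \frac{135074}{3}$ ($K = \frac{1}{2} + \frac{1}{6} \cdot 270145 = \frac{1}{2} + \frac{270145}{6} = \frac{135074}{3} \approx 45025.0$)
$\left(K - \frac{243284}{-147497}\right) + 136891 = \left(\frac{135074}{3} - \frac{243284}{-147497}\right) + 136891 = \left(\frac{135074}{3} - - \frac{243284}{147497}\right) + 136891 = \left(\frac{135074}{3} + \frac{243284}{147497}\right) + 136891 = \frac{19923739630}{442491} + 136891 = \frac{80496775111}{442491}$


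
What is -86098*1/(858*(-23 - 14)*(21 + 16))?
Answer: 43049/587301 ≈ 0.073300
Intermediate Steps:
-86098*1/(858*(-23 - 14)*(21 + 16)) = -86098/(-37*37*858) = -86098/((-1369*858)) = -86098/(-1174602) = -86098*(-1/1174602) = 43049/587301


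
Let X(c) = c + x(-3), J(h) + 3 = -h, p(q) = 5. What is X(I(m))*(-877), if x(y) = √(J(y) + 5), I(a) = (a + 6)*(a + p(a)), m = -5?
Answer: -877*√5 ≈ -1961.0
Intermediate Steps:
J(h) = -3 - h
I(a) = (5 + a)*(6 + a) (I(a) = (a + 6)*(a + 5) = (6 + a)*(5 + a) = (5 + a)*(6 + a))
x(y) = √(2 - y) (x(y) = √((-3 - y) + 5) = √(2 - y))
X(c) = c + √5 (X(c) = c + √(2 - 1*(-3)) = c + √(2 + 3) = c + √5)
X(I(m))*(-877) = ((30 + (-5)² + 11*(-5)) + √5)*(-877) = ((30 + 25 - 55) + √5)*(-877) = (0 + √5)*(-877) = √5*(-877) = -877*√5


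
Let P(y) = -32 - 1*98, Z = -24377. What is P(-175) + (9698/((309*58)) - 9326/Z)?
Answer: -28195724251/218442297 ≈ -129.08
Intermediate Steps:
P(y) = -130 (P(y) = -32 - 98 = -130)
P(-175) + (9698/((309*58)) - 9326/Z) = -130 + (9698/((309*58)) - 9326/(-24377)) = -130 + (9698/17922 - 9326*(-1/24377)) = -130 + (9698*(1/17922) + 9326/24377) = -130 + (4849/8961 + 9326/24377) = -130 + 201774359/218442297 = -28195724251/218442297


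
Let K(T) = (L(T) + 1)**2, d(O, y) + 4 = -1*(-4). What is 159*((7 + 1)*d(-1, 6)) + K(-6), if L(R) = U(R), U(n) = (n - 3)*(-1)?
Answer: 100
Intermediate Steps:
U(n) = 3 - n (U(n) = (-3 + n)*(-1) = 3 - n)
d(O, y) = 0 (d(O, y) = -4 - 1*(-4) = -4 + 4 = 0)
L(R) = 3 - R
K(T) = (4 - T)**2 (K(T) = ((3 - T) + 1)**2 = (4 - T)**2)
159*((7 + 1)*d(-1, 6)) + K(-6) = 159*((7 + 1)*0) + (-4 - 6)**2 = 159*(8*0) + (-10)**2 = 159*0 + 100 = 0 + 100 = 100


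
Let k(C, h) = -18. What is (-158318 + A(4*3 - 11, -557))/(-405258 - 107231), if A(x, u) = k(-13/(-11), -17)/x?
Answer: 158336/512489 ≈ 0.30895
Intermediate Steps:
A(x, u) = -18/x
(-158318 + A(4*3 - 11, -557))/(-405258 - 107231) = (-158318 - 18/(4*3 - 11))/(-405258 - 107231) = (-158318 - 18/(12 - 11))/(-512489) = (-158318 - 18/1)*(-1/512489) = (-158318 - 18*1)*(-1/512489) = (-158318 - 18)*(-1/512489) = -158336*(-1/512489) = 158336/512489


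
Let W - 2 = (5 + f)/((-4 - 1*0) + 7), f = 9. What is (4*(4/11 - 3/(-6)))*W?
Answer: 760/33 ≈ 23.030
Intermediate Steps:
W = 20/3 (W = 2 + (5 + 9)/((-4 - 1*0) + 7) = 2 + 14/((-4 + 0) + 7) = 2 + 14/(-4 + 7) = 2 + 14/3 = 20/3 ≈ 6.6667)
(4*(4/11 - 3/(-6)))*W = (4*(4/11 - 3/(-6)))*(20/3) = (4*(4*(1/11) - 3*(-⅙)))*(20/3) = (4*(4/11 + ½))*(20/3) = (4*(19/22))*(20/3) = (38/11)*(20/3) = 760/33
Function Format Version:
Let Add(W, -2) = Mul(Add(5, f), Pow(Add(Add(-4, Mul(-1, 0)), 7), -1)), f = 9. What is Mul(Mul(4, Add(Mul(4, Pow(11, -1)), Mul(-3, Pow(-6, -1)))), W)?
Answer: Rational(760, 33) ≈ 23.030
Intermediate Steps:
W = Rational(20, 3) (W = Add(2, Mul(Add(5, 9), Pow(Add(Add(-4, Mul(-1, 0)), 7), -1))) = Add(2, Mul(14, Pow(Add(Add(-4, 0), 7), -1))) = Add(2, Mul(14, Pow(Add(-4, 7), -1))) = Add(2, Mul(14, Pow(3, -1))) = Add(2, Mul(14, Rational(1, 3))) = Add(2, Rational(14, 3)) = Rational(20, 3) ≈ 6.6667)
Mul(Mul(4, Add(Mul(4, Pow(11, -1)), Mul(-3, Pow(-6, -1)))), W) = Mul(Mul(4, Add(Mul(4, Pow(11, -1)), Mul(-3, Pow(-6, -1)))), Rational(20, 3)) = Mul(Mul(4, Add(Mul(4, Rational(1, 11)), Mul(-3, Rational(-1, 6)))), Rational(20, 3)) = Mul(Mul(4, Add(Rational(4, 11), Rational(1, 2))), Rational(20, 3)) = Mul(Mul(4, Rational(19, 22)), Rational(20, 3)) = Mul(Rational(38, 11), Rational(20, 3)) = Rational(760, 33)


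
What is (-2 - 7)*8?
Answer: -72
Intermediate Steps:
(-2 - 7)*8 = -9*8 = -72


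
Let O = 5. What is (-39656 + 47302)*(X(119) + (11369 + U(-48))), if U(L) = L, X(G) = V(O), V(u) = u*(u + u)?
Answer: 86942666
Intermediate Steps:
V(u) = 2*u**2 (V(u) = u*(2*u) = 2*u**2)
X(G) = 50 (X(G) = 2*5**2 = 2*25 = 50)
(-39656 + 47302)*(X(119) + (11369 + U(-48))) = (-39656 + 47302)*(50 + (11369 - 48)) = 7646*(50 + 11321) = 7646*11371 = 86942666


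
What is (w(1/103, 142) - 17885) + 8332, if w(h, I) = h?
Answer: -983958/103 ≈ -9553.0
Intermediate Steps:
(w(1/103, 142) - 17885) + 8332 = (1/103 - 17885) + 8332 = -1842154/103 + 8332 = -983958/103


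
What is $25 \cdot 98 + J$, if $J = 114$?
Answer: $2564$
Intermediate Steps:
$25 \cdot 98 + J = 25 \cdot 98 + 114 = 2450 + 114 = 2564$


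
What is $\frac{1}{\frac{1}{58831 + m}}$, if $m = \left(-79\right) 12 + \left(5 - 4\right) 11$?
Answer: $57894$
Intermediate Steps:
$m = -937$ ($m = -948 + \left(5 - 4\right) 11 = -948 + 1 \cdot 11 = -948 + 11 = -937$)
$\frac{1}{\frac{1}{58831 + m}} = \frac{1}{\frac{1}{58831 - 937}} = \frac{1}{\frac{1}{57894}} = 57894$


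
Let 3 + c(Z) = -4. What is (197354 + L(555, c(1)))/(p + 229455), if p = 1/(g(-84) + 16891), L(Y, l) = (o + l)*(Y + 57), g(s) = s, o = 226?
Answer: 41563711/28779479 ≈ 1.4442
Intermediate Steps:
c(Z) = -7 (c(Z) = -3 - 4 = -7)
L(Y, l) = (57 + Y)*(226 + l) (L(Y, l) = (226 + l)*(Y + 57) = (226 + l)*(57 + Y) = (57 + Y)*(226 + l))
p = 1/16807 (p = 1/(-84 + 16891) = 1/16807 ≈ 5.9499e-5)
(197354 + L(555, c(1)))/(p + 229455) = (197354 + (12882 + 57*(-7) + 226*555 + 555*(-7)))/(1/16807 + 229455) = (197354 + (12882 - 399 + 125430 - 3885))/(3856450186/16807) = (197354 + 134028)*(16807/3856450186) = 331382*(16807/3856450186) = 41563711/28779479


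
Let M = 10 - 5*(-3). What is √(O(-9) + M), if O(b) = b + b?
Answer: √7 ≈ 2.6458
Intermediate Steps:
M = 25 (M = 10 + 15 = 25)
O(b) = 2*b
√(O(-9) + M) = √(2*(-9) + 25) = √(-18 + 25) = √7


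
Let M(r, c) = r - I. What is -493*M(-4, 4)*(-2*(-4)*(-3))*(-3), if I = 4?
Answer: 283968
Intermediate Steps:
M(r, c) = -4 + r (M(r, c) = r - 1*4 = r - 4 = -4 + r)
-493*M(-4, 4)*(-2*(-4)*(-3))*(-3) = -493*(-4 - 4)*(-2*(-4)*(-3))*(-3) = -493*(-64*(-3))*(-3) = -493*(-8*(-24))*(-3) = -94656*(-3) = -493*(-576) = 283968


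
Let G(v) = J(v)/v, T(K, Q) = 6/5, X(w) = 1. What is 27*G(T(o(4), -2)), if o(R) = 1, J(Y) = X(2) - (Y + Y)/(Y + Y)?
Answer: 0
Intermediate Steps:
J(Y) = 0 (J(Y) = 1 - (Y + Y)/(Y + Y) = 1 - 2*Y/(2*Y) = 1 - 2*Y*1/(2*Y) = 1 - 1*1 = 1 - 1 = 0)
T(K, Q) = 6/5 (T(K, Q) = 6*(⅕) = 6/5)
G(v) = 0 (G(v) = 0/v = 0)
27*G(T(o(4), -2)) = 27*0 = 0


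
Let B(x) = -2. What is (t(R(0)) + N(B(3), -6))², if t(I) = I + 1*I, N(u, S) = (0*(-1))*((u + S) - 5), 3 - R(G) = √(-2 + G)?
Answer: 28 - 24*I*√2 ≈ 28.0 - 33.941*I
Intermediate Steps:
R(G) = 3 - √(-2 + G)
N(u, S) = 0 (N(u, S) = 0*((S + u) - 5) = 0*(-5 + S + u) = 0)
t(I) = 2*I (t(I) = I + I = 2*I)
(t(R(0)) + N(B(3), -6))² = (2*(3 - √(-2 + 0)) + 0)² = (2*(3 - √(-2)) + 0)² = (2*(3 - I*√2) + 0)² = ((6 - 2*I*√2) + 0)² = (6 - 2*I*√2)²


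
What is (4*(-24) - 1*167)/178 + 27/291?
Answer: -23909/17266 ≈ -1.3847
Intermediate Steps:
(4*(-24) - 1*167)/178 + 27/291 = (-96 - 167)*(1/178) + 27*(1/291) = -263*1/178 + 9/97 = -263/178 + 9/97 = -23909/17266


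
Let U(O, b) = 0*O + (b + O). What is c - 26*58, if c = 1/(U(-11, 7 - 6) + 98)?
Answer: -132703/88 ≈ -1508.0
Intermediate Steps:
U(O, b) = O + b (U(O, b) = 0 + (O + b) = O + b)
c = 1/88 (c = 1/((-11 + (7 - 6)) + 98) = 1/((-11 + 1) + 98) = 1/(-10 + 98) = 1/88 ≈ 0.011364)
c - 26*58 = 1/88 - 26*58 = 1/88 - 1508 = -132703/88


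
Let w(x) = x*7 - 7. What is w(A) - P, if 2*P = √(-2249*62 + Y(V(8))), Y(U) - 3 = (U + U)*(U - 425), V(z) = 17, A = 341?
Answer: 2380 - 11*I*√1267/2 ≈ 2380.0 - 195.77*I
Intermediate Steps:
w(x) = -7 + 7*x (w(x) = 7*x - 7 = -7 + 7*x)
Y(U) = 3 + 2*U*(-425 + U) (Y(U) = 3 + (U + U)*(U - 425) = 3 + (2*U)*(-425 + U) = 3 + 2*U*(-425 + U))
P = 11*I*√1267/2 (P = √(-2249*62 + (3 - 850*17 + 2*17²))/2 = √(-139438 + (3 - 14450 + 2*289))/2 = √(-139438 + (3 - 14450 + 578))/2 = √(-139438 - 13869)/2 = √(-153307)/2 = (11*I*√1267)/2 = 11*I*√1267/2 ≈ 195.77*I)
w(A) - P = (-7 + 7*341) - 11*I*√1267/2 = (-7 + 2387) - 11*I*√1267/2 = 2380 - 11*I*√1267/2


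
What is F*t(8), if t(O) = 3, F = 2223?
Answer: 6669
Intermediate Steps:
F*t(8) = 2223*3 = 6669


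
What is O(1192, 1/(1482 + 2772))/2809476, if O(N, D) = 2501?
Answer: 2501/2809476 ≈ 0.00089020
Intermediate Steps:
O(1192, 1/(1482 + 2772))/2809476 = 2501/2809476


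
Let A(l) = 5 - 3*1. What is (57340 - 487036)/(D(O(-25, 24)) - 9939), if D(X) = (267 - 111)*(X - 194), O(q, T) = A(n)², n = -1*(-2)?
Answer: 143232/13193 ≈ 10.857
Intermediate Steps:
n = 2
A(l) = 2 (A(l) = 5 - 3 = 2)
O(q, T) = 4 (O(q, T) = 2² = 4)
D(X) = -30264 + 156*X (D(X) = 156*(-194 + X) = -30264 + 156*X)
(57340 - 487036)/(D(O(-25, 24)) - 9939) = (57340 - 487036)/((-30264 + 156*4) - 9939) = -429696/((-30264 + 624) - 9939) = -429696/(-29640 - 9939) = -429696/(-39579) = -429696*(-1/39579) = 143232/13193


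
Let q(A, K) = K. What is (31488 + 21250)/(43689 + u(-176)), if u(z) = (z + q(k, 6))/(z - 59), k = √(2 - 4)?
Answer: 2478686/2053417 ≈ 1.2071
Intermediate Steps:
k = I*√2 (k = √(-2) = I*√2 ≈ 1.4142*I)
u(z) = (6 + z)/(-59 + z) (u(z) = (z + 6)/(z - 59) = (6 + z)/(-59 + z))
(31488 + 21250)/(43689 + u(-176)) = (31488 + 21250)/(43689 + (6 - 176)/(-59 - 176)) = 52738/(43689 - 170/(-235)) = 52738/(43689 - 1/235*(-170)) = 52738/(43689 + 34/47) = 52738/(2053417/47) = 52738*(47/2053417) = 2478686/2053417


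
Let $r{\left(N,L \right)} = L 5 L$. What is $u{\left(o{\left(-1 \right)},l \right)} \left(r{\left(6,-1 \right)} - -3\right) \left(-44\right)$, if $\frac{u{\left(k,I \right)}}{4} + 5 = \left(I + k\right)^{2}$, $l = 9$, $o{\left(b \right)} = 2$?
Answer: $-163328$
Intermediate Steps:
$r{\left(N,L \right)} = 5 L^{2}$ ($r{\left(N,L \right)} = 5 L L = 5 L^{2}$)
$u{\left(k,I \right)} = -20 + 4 \left(I + k\right)^{2}$
$u{\left(o{\left(-1 \right)},l \right)} \left(r{\left(6,-1 \right)} - -3\right) \left(-44\right) = \left(-20 + 4 \left(9 + 2\right)^{2}\right) \left(5 \left(-1\right)^{2} - -3\right) \left(-44\right) = \left(-20 + 4 \cdot 11^{2}\right) \left(5 \cdot 1 + 3\right) \left(-44\right) = \left(-20 + 4 \cdot 121\right) \left(5 + 3\right) \left(-44\right) = \left(-20 + 484\right) 8 \left(-44\right) = 464 \cdot 8 \left(-44\right) = 3712 \left(-44\right) = -163328$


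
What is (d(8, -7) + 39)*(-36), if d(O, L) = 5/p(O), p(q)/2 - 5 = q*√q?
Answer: -683298/487 - 1440*√2/487 ≈ -1407.3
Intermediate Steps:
p(q) = 10 + 2*q^(3/2) (p(q) = 10 + 2*(q*√q) = 10 + 2*q^(3/2))
d(O, L) = 5/(10 + 2*O^(3/2))
(d(8, -7) + 39)*(-36) = (5/(2*(5 + 8^(3/2))) + 39)*(-36) = (5/(2*(5 + 16*√2)) + 39)*(-36) = (39 + 5/(2*(5 + 16*√2)))*(-36) = -1404 - 90/(5 + 16*√2)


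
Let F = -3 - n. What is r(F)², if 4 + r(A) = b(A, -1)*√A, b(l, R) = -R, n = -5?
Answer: (4 - √2)² ≈ 6.6863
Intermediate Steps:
F = 2 (F = -3 - 1*(-5) = -3 + 5 = 2)
r(A) = -4 + √A (r(A) = -4 + (-1*(-1))*√A = -4 + 1*√A = -4 + √A)
r(F)² = (-4 + √2)²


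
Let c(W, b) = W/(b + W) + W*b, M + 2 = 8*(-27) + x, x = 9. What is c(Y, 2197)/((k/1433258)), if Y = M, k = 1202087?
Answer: -654164845155657/1194874478 ≈ -5.4748e+5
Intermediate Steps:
M = -209 (M = -2 + (8*(-27) + 9) = -2 + (-216 + 9) = -2 - 207 = -209)
Y = -209
c(W, b) = W*b + W/(W + b) (c(W, b) = W/(W + b) + W*b = W*b + W/(W + b))
c(Y, 2197)/((k/1433258)) = (-209*(1 + 2197² - 209*2197)/(-209 + 2197))/((1202087/1433258)) = (-209*(1 + 4826809 - 459173)/1988)/((1202087*(1/1433258))) = (-209*1/1988*4367637)/(1202087/1433258) = -912836133/1988*1433258/1202087 = -654164845155657/1194874478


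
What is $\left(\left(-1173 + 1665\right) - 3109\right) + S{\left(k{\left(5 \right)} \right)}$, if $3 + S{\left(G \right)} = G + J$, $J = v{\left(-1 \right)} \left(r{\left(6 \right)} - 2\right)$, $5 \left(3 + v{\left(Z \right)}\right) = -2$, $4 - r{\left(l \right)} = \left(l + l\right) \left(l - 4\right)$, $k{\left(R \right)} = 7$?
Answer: $- \frac{12691}{5} \approx -2538.2$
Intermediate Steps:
$r{\left(l \right)} = 4 - 2 l \left(-4 + l\right)$ ($r{\left(l \right)} = 4 - \left(l + l\right) \left(l - 4\right) = 4 - 2 l \left(-4 + l\right)$)
$v{\left(Z \right)} = - \frac{17}{5}$ ($v{\left(Z \right)} = -3 + \frac{1}{5} \left(-2\right) = -3 - \frac{2}{5} = - \frac{17}{5}$)
$J = \frac{374}{5}$ ($J = - \frac{17 \left(\left(4 - 2 \cdot 6^{2} + 8 \cdot 6\right) - 2\right)}{5} = - \frac{17 \left(\left(4 - 72 + 48\right) - 2\right)}{5} = - \frac{17 \left(-20 - 2\right)}{5} = \left(- \frac{17}{5}\right) \left(-22\right) = \frac{374}{5} \approx 74.8$)
$S{\left(G \right)} = \frac{359}{5} + G$ ($S{\left(G \right)} = -3 + \left(G + \frac{374}{5}\right) = -3 + \left(\frac{374}{5} + G\right) = \frac{359}{5} + G$)
$\left(\left(-1173 + 1665\right) - 3109\right) + S{\left(k{\left(5 \right)} \right)} = \left(\left(-1173 + 1665\right) - 3109\right) + \left(\frac{359}{5} + 7\right) = \left(492 - 3109\right) + \frac{394}{5} = -2617 + \frac{394}{5} = - \frac{12691}{5}$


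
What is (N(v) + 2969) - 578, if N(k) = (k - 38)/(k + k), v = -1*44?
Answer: 105245/44 ≈ 2391.9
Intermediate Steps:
v = -44
N(k) = (-38 + k)/(2*k) (N(k) = (-38 + k)/((2*k)) = (-38 + k)*(1/(2*k)) = (-38 + k)/(2*k))
(N(v) + 2969) - 578 = ((1/2)*(-38 - 44)/(-44) + 2969) - 578 = ((1/2)*(-1/44)*(-82) + 2969) - 578 = (41/44 + 2969) - 578 = 130677/44 - 578 = 105245/44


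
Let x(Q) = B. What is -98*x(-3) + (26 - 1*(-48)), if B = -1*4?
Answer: 466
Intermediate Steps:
B = -4
x(Q) = -4
-98*x(-3) + (26 - 1*(-48)) = -98*(-4) + (26 - 1*(-48)) = 392 + (26 + 48) = 392 + 74 = 466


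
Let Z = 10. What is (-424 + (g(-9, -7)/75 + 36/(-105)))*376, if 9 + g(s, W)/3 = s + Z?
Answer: -27942816/175 ≈ -1.5967e+5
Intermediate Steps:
g(s, W) = 3 + 3*s (g(s, W) = -27 + 3*(s + 10) = -27 + 3*(10 + s) = -27 + (30 + 3*s) = 3 + 3*s)
(-424 + (g(-9, -7)/75 + 36/(-105)))*376 = (-424 + ((3 + 3*(-9))/75 + 36/(-105)))*376 = (-424 + ((3 - 27)*(1/75) + 36*(-1/105)))*376 = (-424 + (-24*1/75 - 12/35))*376 = (-424 + (-8/25 - 12/35))*376 = (-424 - 116/175)*376 = -74316/175*376 = -27942816/175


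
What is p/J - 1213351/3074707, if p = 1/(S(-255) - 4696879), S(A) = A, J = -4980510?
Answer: -28385282364286622633/71930073311398006380 ≈ -0.39462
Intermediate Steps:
p = -1/4697134 (p = 1/(-255 - 4696879) = 1/(-4697134) = -1/4697134 ≈ -2.1290e-7)
p/J - 1213351/3074707 = -1/4697134/(-4980510) - 1213351/3074707 = -1/4697134*(-1/4980510) - 1213351*1/3074707 = 1/23394122858340 - 1213351/3074707 = -28385282364286622633/71930073311398006380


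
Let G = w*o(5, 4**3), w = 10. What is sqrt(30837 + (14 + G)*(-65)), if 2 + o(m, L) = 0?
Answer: sqrt(31227) ≈ 176.71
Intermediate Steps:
o(m, L) = -2 (o(m, L) = -2 + 0 = -2)
G = -20 (G = 10*(-2) = -20)
sqrt(30837 + (14 + G)*(-65)) = sqrt(30837 + (14 - 20)*(-65)) = sqrt(30837 - 6*(-65)) = sqrt(30837 + 390) = sqrt(31227)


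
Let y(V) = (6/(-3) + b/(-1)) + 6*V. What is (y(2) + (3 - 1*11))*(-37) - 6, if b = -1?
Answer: -117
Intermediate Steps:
y(V) = -1 + 6*V (y(V) = (6/(-3) - 1/(-1)) + 6*V = (6*(-⅓) - 1*(-1)) + 6*V = (-2 + 1) + 6*V = -1 + 6*V)
(y(2) + (3 - 1*11))*(-37) - 6 = ((-1 + 6*2) + (3 - 1*11))*(-37) - 6 = ((-1 + 12) + (3 - 11))*(-37) - 6 = (11 - 8)*(-37) - 6 = 3*(-37) - 6 = -111 - 6 = -117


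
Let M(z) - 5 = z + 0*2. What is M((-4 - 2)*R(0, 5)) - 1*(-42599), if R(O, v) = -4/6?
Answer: 42608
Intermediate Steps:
R(O, v) = -2/3 (R(O, v) = -4*1/6 = -2/3)
M(z) = 5 + z (M(z) = 5 + (z + 0*2) = 5 + (z + 0) = 5 + z)
M((-4 - 2)*R(0, 5)) - 1*(-42599) = (5 + (-4 - 2)*(-2/3)) - 1*(-42599) = (5 - 6*(-2/3)) + 42599 = (5 + 4) + 42599 = 9 + 42599 = 42608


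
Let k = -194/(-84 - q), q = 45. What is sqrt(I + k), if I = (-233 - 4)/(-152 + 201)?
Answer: I*sqrt(2717643)/903 ≈ 1.8256*I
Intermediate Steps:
I = -237/49 ≈ -4.8367
k = 194/129 (k = -194/(-84 - 1*45) = -194/(-84 - 45) = -194/(-129) = -194*(-1/129) = 194/129 ≈ 1.5039)
sqrt(I + k) = sqrt(-237/49 + 194/129) = sqrt(-21067/6321) = I*sqrt(2717643)/903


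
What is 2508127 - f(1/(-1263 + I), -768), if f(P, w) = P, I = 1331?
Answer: 170552635/68 ≈ 2.5081e+6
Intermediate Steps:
2508127 - f(1/(-1263 + I), -768) = 2508127 - 1/(-1263 + 1331) = 2508127 - 1/68 = 170552635/68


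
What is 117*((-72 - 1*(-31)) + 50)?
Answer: 1053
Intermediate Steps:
117*((-72 - 1*(-31)) + 50) = 117*((-72 + 31) + 50) = 117*(-41 + 50) = 117*9 = 1053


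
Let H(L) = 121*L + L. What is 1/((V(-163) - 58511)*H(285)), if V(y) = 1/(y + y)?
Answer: -163/331611694995 ≈ -4.9154e-10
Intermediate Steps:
V(y) = 1/(2*y)
H(L) = 122*L
1/((V(-163) - 58511)*H(285)) = 1/(((½)/(-163) - 58511)*((122*285))) = 1/(((½)*(-1/163) - 58511)*34770) = (1/34770)/(-1/326 - 58511) = (1/34770)/(-19074587/326) = -326/19074587*1/34770 = -163/331611694995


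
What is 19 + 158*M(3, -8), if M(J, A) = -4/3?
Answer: -575/3 ≈ -191.67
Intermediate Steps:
M(J, A) = -4/3 (M(J, A) = -4*1/3 = -4/3)
19 + 158*M(3, -8) = 19 + 158*(-4/3) = 19 - 632/3 = -575/3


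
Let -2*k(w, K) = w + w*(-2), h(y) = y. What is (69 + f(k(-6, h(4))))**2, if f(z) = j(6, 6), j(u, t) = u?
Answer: 5625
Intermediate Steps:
k(w, K) = w/2 (k(w, K) = -(w + w*(-2))/2 = -(w - 2*w)/2 = -(-1)*w/2 = w/2)
f(z) = 6
(69 + f(k(-6, h(4))))**2 = (69 + 6)**2 = 75**2 = 5625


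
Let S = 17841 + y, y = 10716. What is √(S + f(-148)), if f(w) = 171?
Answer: 6*√798 ≈ 169.49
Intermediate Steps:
S = 28557 (S = 17841 + 10716 = 28557)
√(S + f(-148)) = √(28557 + 171) = √28728 = 6*√798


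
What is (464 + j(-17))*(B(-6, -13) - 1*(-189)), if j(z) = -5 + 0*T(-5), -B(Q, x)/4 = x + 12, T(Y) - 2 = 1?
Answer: 88587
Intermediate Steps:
T(Y) = 3 (T(Y) = 2 + 1 = 3)
B(Q, x) = -48 - 4*x (B(Q, x) = -4*(x + 12) = -4*(12 + x) = -48 - 4*x)
j(z) = -5 (j(z) = -5 + 0*3 = -5 + 0 = -5)
(464 + j(-17))*(B(-6, -13) - 1*(-189)) = (464 - 5)*((-48 - 4*(-13)) - 1*(-189)) = 459*((-48 + 52) + 189) = 459*(4 + 189) = 459*193 = 88587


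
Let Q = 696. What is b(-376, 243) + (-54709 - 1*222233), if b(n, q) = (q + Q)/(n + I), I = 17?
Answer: -99423117/359 ≈ -2.7694e+5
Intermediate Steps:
b(n, q) = (696 + q)/(17 + n) (b(n, q) = (q + 696)/(n + 17) = (696 + q)/(17 + n))
b(-376, 243) + (-54709 - 1*222233) = (696 + 243)/(17 - 376) + (-54709 - 1*222233) = 939/(-359) + (-54709 - 222233) = -1/359*939 - 276942 = -939/359 - 276942 = -99423117/359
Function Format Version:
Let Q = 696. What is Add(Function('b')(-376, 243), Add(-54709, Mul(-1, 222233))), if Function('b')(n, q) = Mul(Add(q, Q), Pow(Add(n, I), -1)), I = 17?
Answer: Rational(-99423117, 359) ≈ -2.7694e+5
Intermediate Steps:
Function('b')(n, q) = Mul(Pow(Add(17, n), -1), Add(696, q)) (Function('b')(n, q) = Mul(Add(q, 696), Pow(Add(n, 17), -1)) = Mul(Add(696, q), Pow(Add(17, n), -1)) = Mul(Pow(Add(17, n), -1), Add(696, q)))
Add(Function('b')(-376, 243), Add(-54709, Mul(-1, 222233))) = Add(Mul(Pow(Add(17, -376), -1), Add(696, 243)), Add(-54709, Mul(-1, 222233))) = Add(Mul(Pow(-359, -1), 939), Add(-54709, -222233)) = Add(Mul(Rational(-1, 359), 939), -276942) = Add(Rational(-939, 359), -276942) = Rational(-99423117, 359)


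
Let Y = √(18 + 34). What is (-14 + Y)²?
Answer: 248 - 56*√13 ≈ 46.089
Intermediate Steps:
Y = 2*√13 (Y = √52 = 2*√13 ≈ 7.2111)
(-14 + Y)² = (-14 + 2*√13)²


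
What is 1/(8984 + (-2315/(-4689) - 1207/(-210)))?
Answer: 328230/2950866911 ≈ 0.00011123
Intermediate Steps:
1/(8984 + (-2315/(-4689) - 1207/(-210))) = 1/(8984 + (-2315*(-1/4689) - 1207*(-1/210))) = 1/(8984 + (2315/4689 + 1207/210)) = 1/(8984 + 2048591/328230) = 1/(2950866911/328230) = 328230/2950866911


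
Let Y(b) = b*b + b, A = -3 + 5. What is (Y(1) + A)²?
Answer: 16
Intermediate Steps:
A = 2
Y(b) = b + b² (Y(b) = b² + b = b + b²)
(Y(1) + A)² = (1*(1 + 1) + 2)² = (1*2 + 2)² = (2 + 2)² = 4² = 16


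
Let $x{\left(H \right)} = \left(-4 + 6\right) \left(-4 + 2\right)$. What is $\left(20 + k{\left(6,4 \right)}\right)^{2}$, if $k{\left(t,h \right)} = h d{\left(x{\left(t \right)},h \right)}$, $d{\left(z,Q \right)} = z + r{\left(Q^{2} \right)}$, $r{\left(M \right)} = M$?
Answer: $4624$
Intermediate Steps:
$x{\left(H \right)} = -4$ ($x{\left(H \right)} = 2 \left(-2\right) = -4$)
$d{\left(z,Q \right)} = z + Q^{2}$
$k{\left(t,h \right)} = h \left(-4 + h^{2}\right)$
$\left(20 + k{\left(6,4 \right)}\right)^{2} = \left(20 + 4 \left(-4 + 4^{2}\right)\right)^{2} = \left(20 + 4 \left(-4 + 16\right)\right)^{2} = \left(20 + 4 \cdot 12\right)^{2} = \left(20 + 48\right)^{2} = 68^{2} = 4624$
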